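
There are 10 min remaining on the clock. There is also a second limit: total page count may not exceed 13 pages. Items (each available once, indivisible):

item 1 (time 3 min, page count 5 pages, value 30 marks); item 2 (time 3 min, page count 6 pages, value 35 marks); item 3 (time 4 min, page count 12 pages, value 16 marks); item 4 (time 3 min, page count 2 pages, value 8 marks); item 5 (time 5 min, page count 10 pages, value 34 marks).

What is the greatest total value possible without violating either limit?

Feasible sets respecting both limits:
- item 1+item 2+item 4: time 9, page count 13, value 73
- item 1+item 2: time 6, page count 11, value 65
- item 2+item 4: time 6, page count 8, value 43
- item 4+item 5: time 8, page count 12, value 42
Best: 73 marks.

73 marks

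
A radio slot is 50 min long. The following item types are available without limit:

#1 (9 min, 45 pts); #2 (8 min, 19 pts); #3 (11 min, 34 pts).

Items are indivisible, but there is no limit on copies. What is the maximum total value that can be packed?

Best value-per-unit is #1 at 45/9, and filling with it alone uses duration 5×9=45. No mix of the others beats 5×45 = 225.

225 pts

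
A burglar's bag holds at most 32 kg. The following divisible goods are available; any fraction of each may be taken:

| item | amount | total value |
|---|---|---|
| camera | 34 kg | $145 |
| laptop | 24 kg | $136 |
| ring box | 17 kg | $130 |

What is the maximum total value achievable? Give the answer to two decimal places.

Take in order of value per unit:
- ring box (130/17 per unit): all 17 → value 130, running total 130.00
- laptop (136/24 per unit): 15 of 24 → value 15×136/24 = 85.0000, running total 215.00
Total 215.00.

215.00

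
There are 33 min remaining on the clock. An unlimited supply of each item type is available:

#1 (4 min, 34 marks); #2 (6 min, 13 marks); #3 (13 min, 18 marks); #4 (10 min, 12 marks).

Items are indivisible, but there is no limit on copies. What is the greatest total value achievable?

Best value-per-unit is #1 at 34/4, and filling with it alone uses time 8×4=32. No mix of the others beats 8×34 = 272.

272 marks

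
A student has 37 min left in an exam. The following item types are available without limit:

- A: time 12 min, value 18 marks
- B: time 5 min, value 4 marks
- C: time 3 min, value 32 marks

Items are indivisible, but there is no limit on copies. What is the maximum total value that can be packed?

384 marks

Best value-per-unit is C at 32/3, and filling with it alone uses time 12×3=36. No mix of the others beats 12×32 = 384.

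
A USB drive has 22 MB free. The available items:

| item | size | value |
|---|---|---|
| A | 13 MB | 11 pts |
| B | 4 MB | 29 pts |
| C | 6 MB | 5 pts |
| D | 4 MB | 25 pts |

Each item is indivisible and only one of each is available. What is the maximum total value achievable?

65 pts

This is a 0/1 knapsack; check combinations near the capacity.
- A+B+D: size 13+4+4=21, value 11+29+25=65
- B+C+D: size 4+6+4=14, value 29+5+25=59
- B+D: size 4+4=8, value 29+25=54
- A+B: size 13+4=17, value 11+29=40
Best: 65 pts.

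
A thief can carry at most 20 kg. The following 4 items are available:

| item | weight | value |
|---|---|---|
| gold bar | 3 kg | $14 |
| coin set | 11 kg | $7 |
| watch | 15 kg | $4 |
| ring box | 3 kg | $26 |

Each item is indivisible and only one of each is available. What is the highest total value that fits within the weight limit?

$47

Check high-value combinations within 20 kg:
- gold bar+coin set+ring box: weight 3+11+3=17, value 14+7+26=47
- gold bar+ring box: weight 3+3=6, value 14+26=40
- coin set+ring box: weight 11+3=14, value 7+26=33
- watch+ring box: weight 15+3=18, value 4+26=30
Best: $47.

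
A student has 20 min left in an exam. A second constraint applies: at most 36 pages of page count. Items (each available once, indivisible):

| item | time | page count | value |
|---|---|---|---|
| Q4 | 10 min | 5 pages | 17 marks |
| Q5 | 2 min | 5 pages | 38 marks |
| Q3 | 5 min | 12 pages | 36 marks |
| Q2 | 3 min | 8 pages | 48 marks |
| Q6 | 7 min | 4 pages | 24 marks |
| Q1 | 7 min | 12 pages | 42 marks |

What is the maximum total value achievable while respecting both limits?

Feasible sets respecting both limits:
- Q5+Q2+Q6+Q1: time 19, page count 29, value 152
- Q5+Q3+Q2+Q6: time 17, page count 29, value 146
- Q4+Q5+Q3+Q2: time 20, page count 30, value 139
Best: 152 marks.

152 marks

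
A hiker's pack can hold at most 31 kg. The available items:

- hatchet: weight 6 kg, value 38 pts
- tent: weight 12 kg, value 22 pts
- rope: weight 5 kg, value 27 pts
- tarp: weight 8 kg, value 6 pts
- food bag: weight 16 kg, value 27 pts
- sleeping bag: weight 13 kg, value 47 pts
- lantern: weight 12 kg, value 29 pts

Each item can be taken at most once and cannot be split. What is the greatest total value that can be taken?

114 pts

Check high-value combinations within 31 kg:
- hatchet+sleeping bag+lantern: weight 6+13+12=31, value 38+47+29=114
- hatchet+rope+sleeping bag: weight 6+5+13=24, value 38+27+47=112
- hatchet+tent+sleeping bag: weight 6+12+13=31, value 38+22+47=107
Best: 114 pts.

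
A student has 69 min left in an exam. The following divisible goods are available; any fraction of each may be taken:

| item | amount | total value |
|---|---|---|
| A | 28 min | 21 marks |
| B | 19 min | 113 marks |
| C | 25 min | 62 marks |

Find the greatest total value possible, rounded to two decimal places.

193.75

Take in order of value per unit:
- B (113/19 per unit): all 19 → value 113, running total 113.00
- C (62/25 per unit): all 25 → value 62, running total 175.00
- A (21/28 per unit): 25 of 28 → value 25×21/28 = 18.7500, running total 193.75
Total 193.75.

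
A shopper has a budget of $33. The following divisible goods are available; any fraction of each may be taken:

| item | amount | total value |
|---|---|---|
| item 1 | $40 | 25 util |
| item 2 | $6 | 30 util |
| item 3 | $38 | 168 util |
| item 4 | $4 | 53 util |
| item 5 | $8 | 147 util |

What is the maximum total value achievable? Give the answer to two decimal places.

Take in order of value per unit:
- item 5 (147/8 per unit): all 8 → value 147, running total 147.00
- item 4 (53/4 per unit): all 4 → value 53, running total 200.00
- item 2 (30/6 per unit): all 6 → value 30, running total 230.00
- item 3 (168/38 per unit): 15 of 38 → value 15×168/38 = 66.3158, running total 296.32
Total 296.32.

296.32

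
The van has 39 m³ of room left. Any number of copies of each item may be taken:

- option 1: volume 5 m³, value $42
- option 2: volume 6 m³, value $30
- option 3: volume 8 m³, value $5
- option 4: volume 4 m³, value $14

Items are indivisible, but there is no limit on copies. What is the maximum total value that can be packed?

Best value-per-unit is option 1 at 42/5; filling with it alone gives 7×42 = 294.
Optimal mix: 7×option 1 + 1×option 4 → volume 39, value 308.

$308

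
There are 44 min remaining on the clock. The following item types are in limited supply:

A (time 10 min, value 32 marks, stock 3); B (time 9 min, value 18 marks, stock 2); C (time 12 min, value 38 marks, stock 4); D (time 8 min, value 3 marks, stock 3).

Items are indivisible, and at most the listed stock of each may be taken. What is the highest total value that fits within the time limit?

Best selections within time 44 and stock limits:
- 2×A + 2×C: time 44, value 140
- 3×A + 1×C: time 42, value 134
Best: 140 marks.

140 marks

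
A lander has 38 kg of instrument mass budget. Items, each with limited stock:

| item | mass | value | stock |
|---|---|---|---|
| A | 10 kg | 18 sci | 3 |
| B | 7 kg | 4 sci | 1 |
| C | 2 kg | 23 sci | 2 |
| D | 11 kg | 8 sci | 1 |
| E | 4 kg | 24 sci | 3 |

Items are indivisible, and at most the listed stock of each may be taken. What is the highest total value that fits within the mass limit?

154 sci

Top feasible selections:
- 2×A + 2×C + 3×E: mass 36, value 154
- 1×A + 2×C + 1×D + 3×E: mass 37, value 144
- 1×A + 1×B + 2×C + 3×E: mass 33, value 140
- 1×A + 2×C + 3×E: mass 26, value 136
Best: 154 sci.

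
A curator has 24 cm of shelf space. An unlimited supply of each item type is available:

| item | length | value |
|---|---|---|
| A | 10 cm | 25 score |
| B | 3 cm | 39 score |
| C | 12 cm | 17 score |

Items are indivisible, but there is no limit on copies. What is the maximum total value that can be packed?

312 score

Best value-per-unit is B at 39/3, and filling with it alone uses length 8×3=24. No mix of the others beats 8×39 = 312.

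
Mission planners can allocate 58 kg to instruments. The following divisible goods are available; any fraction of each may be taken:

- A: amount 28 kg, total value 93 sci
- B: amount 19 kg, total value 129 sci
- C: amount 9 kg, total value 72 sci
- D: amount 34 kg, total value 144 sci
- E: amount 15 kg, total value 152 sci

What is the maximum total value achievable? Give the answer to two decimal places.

Take in order of value per unit:
- E (152/15 per unit): all 15 → value 152, running total 152.00
- C (72/9 per unit): all 9 → value 72, running total 224.00
- B (129/19 per unit): all 19 → value 129, running total 353.00
- D (144/34 per unit): 15 of 34 → value 15×144/34 = 63.5294, running total 416.53
Total 416.53.

416.53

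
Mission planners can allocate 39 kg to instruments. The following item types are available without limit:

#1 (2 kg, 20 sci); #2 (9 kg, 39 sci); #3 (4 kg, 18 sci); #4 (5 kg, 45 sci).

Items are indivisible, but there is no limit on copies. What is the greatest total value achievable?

Best value-per-unit is #1 at 20/2; filling with it alone gives 19×20 = 380.
Optimal mix: 17×#1 + 1×#4 → mass 39, value 385.

385 sci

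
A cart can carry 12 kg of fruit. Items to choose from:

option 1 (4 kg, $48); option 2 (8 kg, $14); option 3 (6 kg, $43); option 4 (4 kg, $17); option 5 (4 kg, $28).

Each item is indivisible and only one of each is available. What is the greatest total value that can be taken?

This is a 0/1 knapsack; check combinations near the capacity.
- option 1+option 4+option 5: weight 4+4+4=12, value 48+17+28=93
- option 1+option 3: weight 4+6=10, value 48+43=91
- option 1+option 5: weight 4+4=8, value 48+28=76
- option 3+option 5: weight 6+4=10, value 43+28=71
- option 1+option 4: weight 4+4=8, value 48+17=65
Best: $93.

$93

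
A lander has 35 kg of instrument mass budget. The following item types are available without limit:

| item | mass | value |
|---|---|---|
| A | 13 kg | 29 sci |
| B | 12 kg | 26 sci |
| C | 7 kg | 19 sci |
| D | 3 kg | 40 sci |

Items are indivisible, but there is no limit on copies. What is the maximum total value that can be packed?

440 sci

Best value-per-unit is D at 40/3, and filling with it alone uses mass 11×3=33. No mix of the others beats 11×40 = 440.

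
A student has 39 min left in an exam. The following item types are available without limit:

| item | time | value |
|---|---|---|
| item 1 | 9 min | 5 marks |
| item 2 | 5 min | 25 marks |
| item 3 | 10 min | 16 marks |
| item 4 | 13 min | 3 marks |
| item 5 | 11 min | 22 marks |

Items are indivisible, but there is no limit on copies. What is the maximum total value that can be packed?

Best value-per-unit is item 2 at 25/5, and filling with it alone uses time 7×5=35. No mix of the others beats 7×25 = 175.

175 marks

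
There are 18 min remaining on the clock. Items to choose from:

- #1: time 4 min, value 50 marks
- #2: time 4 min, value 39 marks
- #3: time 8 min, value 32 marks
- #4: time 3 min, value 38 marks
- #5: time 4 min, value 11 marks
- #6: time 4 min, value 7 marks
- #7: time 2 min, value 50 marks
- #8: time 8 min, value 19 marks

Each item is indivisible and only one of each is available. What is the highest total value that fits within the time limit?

188 marks

Check high-value combinations within 18 min:
- #1+#2+#4+#5+#7: time 4+4+3+4+2=17, value 50+39+38+11+50=188
- #1+#2+#4+#6+#7: time 4+4+3+4+2=17, value 50+39+38+7+50=184
- #1+#2+#4+#7: time 4+4+3+2=13, value 50+39+38+50=177
- #1+#2+#3+#7: time 4+4+8+2=18, value 50+39+32+50=171
- #1+#3+#4+#7: time 4+8+3+2=17, value 50+32+38+50=170
Best: 188 marks.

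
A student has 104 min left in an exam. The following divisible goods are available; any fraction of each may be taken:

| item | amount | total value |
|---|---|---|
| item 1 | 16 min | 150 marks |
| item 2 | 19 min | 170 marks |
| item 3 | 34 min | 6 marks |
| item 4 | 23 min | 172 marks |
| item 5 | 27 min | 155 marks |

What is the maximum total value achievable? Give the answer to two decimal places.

Take in order of value per unit:
- item 1 (150/16 per unit): all 16 → value 150, running total 150.00
- item 2 (170/19 per unit): all 19 → value 170, running total 320.00
- item 4 (172/23 per unit): all 23 → value 172, running total 492.00
- item 5 (155/27 per unit): all 27 → value 155, running total 647.00
- item 3 (6/34 per unit): 19 of 34 → value 19×6/34 = 3.3529, running total 650.35
Total 650.35.

650.35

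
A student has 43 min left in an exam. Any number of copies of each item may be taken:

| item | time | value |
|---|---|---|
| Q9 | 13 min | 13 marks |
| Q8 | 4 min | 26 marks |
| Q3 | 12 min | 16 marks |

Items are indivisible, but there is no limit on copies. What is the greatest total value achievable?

Best value-per-unit is Q8 at 26/4, and filling with it alone uses time 10×4=40. No mix of the others beats 10×26 = 260.

260 marks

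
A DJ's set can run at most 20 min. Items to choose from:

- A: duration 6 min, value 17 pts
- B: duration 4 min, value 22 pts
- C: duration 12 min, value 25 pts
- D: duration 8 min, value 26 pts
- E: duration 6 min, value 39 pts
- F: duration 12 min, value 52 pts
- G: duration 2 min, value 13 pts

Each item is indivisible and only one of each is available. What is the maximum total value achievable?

104 pts

Check high-value combinations within 20 min:
- E+F+G: duration 6+12+2=20, value 39+52+13=104
- B+D+E+G: duration 4+8+6+2=20, value 22+26+39+13=100
- E+F: duration 6+12=18, value 39+52=91
- A+B+E+G: duration 6+4+6+2=18, value 17+22+39+13=91
- B+D+E: duration 4+8+6=18, value 22+26+39=87
Best: 104 pts.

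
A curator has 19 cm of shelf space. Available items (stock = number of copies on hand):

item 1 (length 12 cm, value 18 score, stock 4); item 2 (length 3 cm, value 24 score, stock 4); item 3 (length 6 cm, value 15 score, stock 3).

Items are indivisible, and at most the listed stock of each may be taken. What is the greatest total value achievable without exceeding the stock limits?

Top feasible selections:
- 4×item 2 + 1×item 3: length 18, value 111
- 4×item 2: length 12, value 96
- 3×item 2 + 1×item 3: length 15, value 87
- 2×item 2 + 2×item 3: length 18, value 78
Best: 111 score.

111 score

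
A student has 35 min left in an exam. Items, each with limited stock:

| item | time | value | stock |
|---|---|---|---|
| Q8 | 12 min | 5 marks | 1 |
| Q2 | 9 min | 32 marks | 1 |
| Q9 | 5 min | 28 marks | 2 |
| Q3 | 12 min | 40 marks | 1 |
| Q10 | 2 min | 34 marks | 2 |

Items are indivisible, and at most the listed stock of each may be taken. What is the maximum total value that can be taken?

Top feasible selections:
- 1×Q2 + 2×Q9 + 1×Q3 + 2×Q10: time 35, value 196
- 1×Q2 + 1×Q9 + 1×Q3 + 2×Q10: time 30, value 168
- 2×Q9 + 1×Q3 + 2×Q10: time 26, value 164
- 1×Q2 + 2×Q9 + 1×Q3 + 1×Q10: time 33, value 162
Best: 196 marks.

196 marks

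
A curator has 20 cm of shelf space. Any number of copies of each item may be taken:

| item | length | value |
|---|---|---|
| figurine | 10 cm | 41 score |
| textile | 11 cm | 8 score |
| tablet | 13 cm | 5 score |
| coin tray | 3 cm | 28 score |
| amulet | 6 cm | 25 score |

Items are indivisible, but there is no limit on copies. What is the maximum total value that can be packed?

Best value-per-unit is coin tray at 28/3, and filling with it alone uses length 6×3=18. No mix of the others beats 6×28 = 168.

168 score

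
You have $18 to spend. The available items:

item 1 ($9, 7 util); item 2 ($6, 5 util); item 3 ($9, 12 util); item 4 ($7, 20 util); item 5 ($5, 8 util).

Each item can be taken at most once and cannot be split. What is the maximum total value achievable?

33 util

Check high-value combinations within $18:
- item 2+item 4+item 5: cost 6+7+5=18, value 5+20+8=33
- item 3+item 4: cost 9+7=16, value 12+20=32
- item 4+item 5: cost 7+5=12, value 20+8=28
- item 1+item 4: cost 9+7=16, value 7+20=27
Best: 33 util.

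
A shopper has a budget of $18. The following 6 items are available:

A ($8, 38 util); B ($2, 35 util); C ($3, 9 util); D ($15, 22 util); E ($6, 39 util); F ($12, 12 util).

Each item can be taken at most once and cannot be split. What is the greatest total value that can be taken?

Check high-value combinations within $18:
- A+B+E: cost 8+2+6=16, value 38+35+39=112
- A+C+E: cost 8+3+6=17, value 38+9+39=86
- B+C+E: cost 2+3+6=11, value 35+9+39=83
- A+B+C: cost 8+2+3=13, value 38+35+9=82
Best: 112 util.

112 util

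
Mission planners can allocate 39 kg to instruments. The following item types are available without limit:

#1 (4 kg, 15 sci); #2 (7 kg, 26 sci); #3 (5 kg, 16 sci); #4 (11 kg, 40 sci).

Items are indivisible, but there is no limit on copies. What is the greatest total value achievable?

146 sci

Best value-per-unit is #1 at 15/4; filling with it alone gives 9×15 = 135.
Optimal mix: 8×#1 + 1×#2 → mass 39, value 146.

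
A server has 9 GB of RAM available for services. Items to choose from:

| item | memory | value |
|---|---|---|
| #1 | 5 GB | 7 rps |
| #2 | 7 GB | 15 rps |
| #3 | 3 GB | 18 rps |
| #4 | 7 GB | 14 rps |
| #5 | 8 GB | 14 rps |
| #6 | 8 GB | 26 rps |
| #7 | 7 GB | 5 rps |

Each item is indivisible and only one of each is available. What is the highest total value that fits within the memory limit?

Check high-value combinations within 9 GB:
- #6: memory 8, value 26
- #1+#3: memory 5+3=8, value 7+18=25
- #3: memory 3, value 18
Best: 26 rps.

26 rps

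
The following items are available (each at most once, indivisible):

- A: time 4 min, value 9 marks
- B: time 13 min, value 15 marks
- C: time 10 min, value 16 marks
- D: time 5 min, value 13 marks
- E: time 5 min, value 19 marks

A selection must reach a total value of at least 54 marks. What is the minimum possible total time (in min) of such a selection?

24

Subsets with value ≥ 54, sorted by total time:
- A+C+D+E: time 24, value 57
- A+B+D+E: time 27, value 56
- A+B+C+E: time 32, value 59
- B+C+D+E: time 33, value 63
Minimum time: 24 min.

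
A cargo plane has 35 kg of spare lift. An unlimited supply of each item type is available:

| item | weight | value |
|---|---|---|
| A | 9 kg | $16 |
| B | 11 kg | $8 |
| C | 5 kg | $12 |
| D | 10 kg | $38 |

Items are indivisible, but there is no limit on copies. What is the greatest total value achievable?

$126

Best value-per-unit is D at 38/10; filling with it alone gives 3×38 = 114.
Optimal mix: 1×C + 3×D → weight 35, value 126.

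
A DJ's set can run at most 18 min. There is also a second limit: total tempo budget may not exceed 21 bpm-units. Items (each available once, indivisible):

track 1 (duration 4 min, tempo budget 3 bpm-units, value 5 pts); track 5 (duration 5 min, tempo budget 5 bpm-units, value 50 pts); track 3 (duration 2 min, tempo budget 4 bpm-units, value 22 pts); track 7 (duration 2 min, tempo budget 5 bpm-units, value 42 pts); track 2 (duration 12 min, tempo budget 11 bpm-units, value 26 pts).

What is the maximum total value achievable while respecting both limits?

119 pts

Feasible sets respecting both limits:
- track 1+track 5+track 3+track 7: duration 13, tempo budget 17, value 119
- track 5+track 3+track 7: duration 9, tempo budget 14, value 114
- track 1+track 5+track 7: duration 11, tempo budget 13, value 97
Best: 119 pts.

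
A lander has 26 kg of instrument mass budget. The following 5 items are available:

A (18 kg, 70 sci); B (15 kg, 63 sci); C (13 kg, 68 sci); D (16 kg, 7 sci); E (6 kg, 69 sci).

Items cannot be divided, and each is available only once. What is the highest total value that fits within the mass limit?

139 sci

This is a 0/1 knapsack; check combinations near the capacity.
- A+E: mass 18+6=24, value 70+69=139
- C+E: mass 13+6=19, value 68+69=137
- B+E: mass 15+6=21, value 63+69=132
- D+E: mass 16+6=22, value 7+69=76
Best: 139 sci.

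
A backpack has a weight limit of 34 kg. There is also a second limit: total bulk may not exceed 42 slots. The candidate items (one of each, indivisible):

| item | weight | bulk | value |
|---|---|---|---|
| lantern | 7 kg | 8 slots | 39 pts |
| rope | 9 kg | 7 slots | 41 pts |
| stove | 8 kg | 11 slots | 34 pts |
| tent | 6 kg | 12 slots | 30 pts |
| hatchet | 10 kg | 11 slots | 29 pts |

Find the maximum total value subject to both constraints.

Feasible sets respecting both limits:
- lantern+rope+stove+tent: weight 30, bulk 38, value 144
- lantern+rope+stove+hatchet: weight 34, bulk 37, value 143
- lantern+rope+tent+hatchet: weight 32, bulk 38, value 139
- rope+stove+tent+hatchet: weight 33, bulk 41, value 134
Best: 144 pts.

144 pts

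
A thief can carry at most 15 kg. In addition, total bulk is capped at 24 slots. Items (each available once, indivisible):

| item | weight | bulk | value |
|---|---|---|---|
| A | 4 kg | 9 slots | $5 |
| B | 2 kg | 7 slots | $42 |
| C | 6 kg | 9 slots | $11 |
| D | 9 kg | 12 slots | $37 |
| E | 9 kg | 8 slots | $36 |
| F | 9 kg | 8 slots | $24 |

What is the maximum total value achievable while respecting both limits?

Feasible sets respecting both limits:
- A+B+E: weight 15, bulk 24, value 83
- B+D: weight 11, bulk 19, value 79
- B+E: weight 11, bulk 15, value 78
Best: $83.

$83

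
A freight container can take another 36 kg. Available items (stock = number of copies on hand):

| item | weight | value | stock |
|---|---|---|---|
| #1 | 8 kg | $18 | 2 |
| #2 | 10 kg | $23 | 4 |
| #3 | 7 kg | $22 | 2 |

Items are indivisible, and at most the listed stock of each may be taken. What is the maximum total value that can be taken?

$90

Top feasible selections:
- 2×#2 + 2×#3: weight 34, value 90
- 1×#1 + 2×#2 + 1×#3: weight 35, value 86
- 1×#1 + 1×#2 + 2×#3: weight 32, value 85
- 2×#1 + 2×#2: weight 36, value 82
Best: $90.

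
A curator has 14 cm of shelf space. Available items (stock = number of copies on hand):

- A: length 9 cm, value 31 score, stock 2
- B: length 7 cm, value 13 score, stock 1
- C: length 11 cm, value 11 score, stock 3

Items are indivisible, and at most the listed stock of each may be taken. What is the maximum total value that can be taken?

Top feasible selections:
- 1×A: length 9, value 31
- 1×B: length 7, value 13
Best: 31 score.

31 score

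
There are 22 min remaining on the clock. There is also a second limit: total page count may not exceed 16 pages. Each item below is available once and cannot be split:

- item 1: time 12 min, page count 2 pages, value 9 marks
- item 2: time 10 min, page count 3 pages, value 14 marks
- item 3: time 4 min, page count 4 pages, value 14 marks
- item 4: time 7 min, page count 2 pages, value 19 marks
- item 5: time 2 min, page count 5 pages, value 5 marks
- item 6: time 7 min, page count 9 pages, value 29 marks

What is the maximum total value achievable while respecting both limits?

Feasible sets respecting both limits:
- item 3+item 4+item 6: time 18, page count 15, value 62
- item 2+item 3+item 6: time 21, page count 16, value 57
- item 4+item 5+item 6: time 16, page count 16, value 53
- item 4+item 6: time 14, page count 11, value 48
Best: 62 marks.

62 marks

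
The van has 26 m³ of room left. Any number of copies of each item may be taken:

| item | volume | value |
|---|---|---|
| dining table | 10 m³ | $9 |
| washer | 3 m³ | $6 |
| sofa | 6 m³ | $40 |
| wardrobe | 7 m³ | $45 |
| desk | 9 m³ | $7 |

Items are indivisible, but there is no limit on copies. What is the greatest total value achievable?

Best value-per-unit is sofa at 40/6; filling with it alone gives 4×40 = 160.
Optimal mix: 2×sofa + 2×wardrobe → volume 26, value 170.

$170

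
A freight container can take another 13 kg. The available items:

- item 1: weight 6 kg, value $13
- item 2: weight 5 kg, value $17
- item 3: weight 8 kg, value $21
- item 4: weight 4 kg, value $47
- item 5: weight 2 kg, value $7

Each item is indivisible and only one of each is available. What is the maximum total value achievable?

Check high-value combinations within 13 kg:
- item 2+item 4+item 5: weight 5+4+2=11, value 17+47+7=71
- item 3+item 4: weight 8+4=12, value 21+47=68
- item 1+item 4+item 5: weight 6+4+2=12, value 13+47+7=67
Best: $71.

$71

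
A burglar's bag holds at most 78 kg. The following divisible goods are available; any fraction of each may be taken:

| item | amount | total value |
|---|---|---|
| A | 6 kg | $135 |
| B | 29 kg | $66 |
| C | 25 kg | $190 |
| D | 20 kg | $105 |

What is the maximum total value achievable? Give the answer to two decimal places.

Take in order of value per unit:
- A (135/6 per unit): all 6 → value 135, running total 135.00
- C (190/25 per unit): all 25 → value 190, running total 325.00
- D (105/20 per unit): all 20 → value 105, running total 430.00
- B (66/29 per unit): 27 of 29 → value 27×66/29 = 61.4483, running total 491.45
Total 491.45.

491.45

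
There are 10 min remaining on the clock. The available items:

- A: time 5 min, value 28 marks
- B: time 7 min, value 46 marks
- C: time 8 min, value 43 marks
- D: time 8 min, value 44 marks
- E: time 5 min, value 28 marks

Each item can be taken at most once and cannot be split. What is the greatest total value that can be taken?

56 marks

Check high-value combinations within 10 min:
- A+E: time 5+5=10, value 28+28=56
- B: time 7, value 46
- D: time 8, value 44
Best: 56 marks.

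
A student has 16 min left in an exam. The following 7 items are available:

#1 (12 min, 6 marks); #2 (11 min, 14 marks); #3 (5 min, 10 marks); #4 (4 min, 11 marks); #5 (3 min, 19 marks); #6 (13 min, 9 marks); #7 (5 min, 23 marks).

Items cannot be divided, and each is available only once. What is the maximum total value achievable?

53 marks

Check high-value combinations within 16 min:
- #4+#5+#7: time 4+3+5=12, value 11+19+23=53
- #3+#5+#7: time 5+3+5=13, value 10+19+23=52
- #3+#4+#7: time 5+4+5=14, value 10+11+23=44
Best: 53 marks.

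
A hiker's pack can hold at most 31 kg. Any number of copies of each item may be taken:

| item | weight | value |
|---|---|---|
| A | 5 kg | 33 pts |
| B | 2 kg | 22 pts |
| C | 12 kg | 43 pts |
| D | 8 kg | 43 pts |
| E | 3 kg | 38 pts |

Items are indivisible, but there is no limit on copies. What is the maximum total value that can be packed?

Best value-per-unit is E at 38/3; filling with it alone gives 10×38 = 380.
Optimal mix: 2×B + 9×E → weight 31, value 386.

386 pts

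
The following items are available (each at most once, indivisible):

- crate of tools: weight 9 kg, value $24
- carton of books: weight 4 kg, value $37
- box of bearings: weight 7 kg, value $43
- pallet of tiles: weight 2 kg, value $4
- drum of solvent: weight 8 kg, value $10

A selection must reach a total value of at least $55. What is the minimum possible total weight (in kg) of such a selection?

11

Subsets with value ≥ 55, sorted by total weight:
- carton of books+box of bearings: weight 11, value 80
- carton of books+box of bearings+pallet of tiles: weight 13, value 84
- crate of tools+carton of books: weight 13, value 61
Minimum weight: 11 kg.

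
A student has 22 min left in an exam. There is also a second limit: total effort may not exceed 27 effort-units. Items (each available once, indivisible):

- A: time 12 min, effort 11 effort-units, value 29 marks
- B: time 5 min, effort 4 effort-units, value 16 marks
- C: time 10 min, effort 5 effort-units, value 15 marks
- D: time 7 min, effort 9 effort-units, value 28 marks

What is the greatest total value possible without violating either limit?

Feasible sets respecting both limits:
- B+C+D: time 22, effort 18, value 59
- A+D: time 19, effort 20, value 57
- A+B: time 17, effort 15, value 45
- A+C: time 22, effort 16, value 44
Best: 59 marks.

59 marks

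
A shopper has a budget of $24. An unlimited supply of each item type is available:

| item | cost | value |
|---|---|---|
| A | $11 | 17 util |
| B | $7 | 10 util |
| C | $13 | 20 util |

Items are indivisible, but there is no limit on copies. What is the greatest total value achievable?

37 util

Best value-per-unit is A at 17/11; filling with it alone gives 2×17 = 34.
Optimal mix: 1×A + 1×C → cost 24, value 37.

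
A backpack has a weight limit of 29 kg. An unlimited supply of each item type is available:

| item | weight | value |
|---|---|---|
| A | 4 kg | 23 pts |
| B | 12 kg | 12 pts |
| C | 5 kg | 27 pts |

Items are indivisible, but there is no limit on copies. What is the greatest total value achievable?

Best value-per-unit is A at 23/4; filling with it alone gives 7×23 = 161.
Optimal mix: 6×A + 1×C → weight 29, value 165.

165 pts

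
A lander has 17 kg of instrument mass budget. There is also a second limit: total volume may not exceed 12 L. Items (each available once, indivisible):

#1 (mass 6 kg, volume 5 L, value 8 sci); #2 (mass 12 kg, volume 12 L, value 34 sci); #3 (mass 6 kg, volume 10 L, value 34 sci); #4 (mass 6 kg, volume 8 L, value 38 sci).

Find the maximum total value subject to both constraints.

38 sci

Feasible sets respecting both limits:
- #4: mass 6, volume 8, value 38
- #2: mass 12, volume 12, value 34
- #3: mass 6, volume 10, value 34
Best: 38 sci.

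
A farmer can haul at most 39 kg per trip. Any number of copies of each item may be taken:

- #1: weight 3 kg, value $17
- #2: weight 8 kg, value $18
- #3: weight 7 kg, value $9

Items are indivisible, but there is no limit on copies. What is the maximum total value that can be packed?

Best value-per-unit is #1 at 17/3, and filling with it alone uses weight 13×3=39. No mix of the others beats 13×17 = 221.

$221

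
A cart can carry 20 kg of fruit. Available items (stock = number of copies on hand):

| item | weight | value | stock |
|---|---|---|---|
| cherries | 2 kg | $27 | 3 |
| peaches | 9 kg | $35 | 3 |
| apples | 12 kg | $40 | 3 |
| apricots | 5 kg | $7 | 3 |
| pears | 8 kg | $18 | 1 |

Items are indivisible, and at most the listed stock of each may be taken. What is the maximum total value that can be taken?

Top feasible selections:
- 3×cherries + 1×peaches + 1×apricots: weight 20, value 123
- 3×cherries + 1×apples: weight 18, value 121
Best: $123.

$123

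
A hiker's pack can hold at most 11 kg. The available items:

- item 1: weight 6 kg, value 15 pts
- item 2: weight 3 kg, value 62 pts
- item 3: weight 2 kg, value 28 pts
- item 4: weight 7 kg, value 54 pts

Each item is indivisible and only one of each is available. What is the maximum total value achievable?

116 pts

This is a 0/1 knapsack; check combinations near the capacity.
- item 2+item 4: weight 3+7=10, value 62+54=116
- item 1+item 2+item 3: weight 6+3+2=11, value 15+62+28=105
- item 2+item 3: weight 3+2=5, value 62+28=90
- item 3+item 4: weight 2+7=9, value 28+54=82
Best: 116 pts.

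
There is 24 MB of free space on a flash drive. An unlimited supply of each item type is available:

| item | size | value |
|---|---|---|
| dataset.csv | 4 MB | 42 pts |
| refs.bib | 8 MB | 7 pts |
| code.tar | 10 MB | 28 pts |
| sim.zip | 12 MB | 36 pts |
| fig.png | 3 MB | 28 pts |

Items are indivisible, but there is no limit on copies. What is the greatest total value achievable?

Best value-per-unit is dataset.csv at 42/4, and filling with it alone uses size 6×4=24. No mix of the others beats 6×42 = 252.

252 pts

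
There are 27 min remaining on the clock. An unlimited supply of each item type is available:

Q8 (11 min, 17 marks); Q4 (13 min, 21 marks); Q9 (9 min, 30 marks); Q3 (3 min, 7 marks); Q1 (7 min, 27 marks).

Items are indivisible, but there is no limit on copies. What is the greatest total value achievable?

Best value-per-unit is Q1 at 27/7; filling with it alone gives 3×27 = 81.
Optimal mix: 2×Q3 + 3×Q1 → time 27, value 95.

95 marks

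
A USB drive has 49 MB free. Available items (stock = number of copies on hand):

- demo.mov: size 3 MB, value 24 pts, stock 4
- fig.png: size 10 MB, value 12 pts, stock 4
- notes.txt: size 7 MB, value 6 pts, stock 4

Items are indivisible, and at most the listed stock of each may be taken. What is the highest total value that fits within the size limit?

Best selections within size 49 and stock limits:
- 4×demo.mov + 3×fig.png + 1×notes.txt: size 49, value 138
- 4×demo.mov + 3×fig.png: size 42, value 132
- 4×demo.mov + 2×fig.png + 2×notes.txt: size 46, value 132
Best: 138 pts.

138 pts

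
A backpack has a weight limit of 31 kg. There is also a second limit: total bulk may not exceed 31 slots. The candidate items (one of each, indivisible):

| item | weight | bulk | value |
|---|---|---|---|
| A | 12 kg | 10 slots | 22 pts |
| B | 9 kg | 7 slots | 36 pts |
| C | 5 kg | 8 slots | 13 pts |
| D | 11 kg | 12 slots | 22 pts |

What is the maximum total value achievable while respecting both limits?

Feasible sets respecting both limits:
- A+B+C: weight 26, bulk 25, value 71
- B+C+D: weight 25, bulk 27, value 71
- A+B: weight 21, bulk 17, value 58
Best: 71 pts.

71 pts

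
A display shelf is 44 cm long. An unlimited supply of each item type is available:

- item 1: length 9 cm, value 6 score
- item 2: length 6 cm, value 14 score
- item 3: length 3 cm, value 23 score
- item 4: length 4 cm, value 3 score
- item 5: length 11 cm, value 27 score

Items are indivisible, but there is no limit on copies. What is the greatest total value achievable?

Best value-per-unit is item 3 at 23/3, and filling with it alone uses length 14×3=42. No mix of the others beats 14×23 = 322.

322 score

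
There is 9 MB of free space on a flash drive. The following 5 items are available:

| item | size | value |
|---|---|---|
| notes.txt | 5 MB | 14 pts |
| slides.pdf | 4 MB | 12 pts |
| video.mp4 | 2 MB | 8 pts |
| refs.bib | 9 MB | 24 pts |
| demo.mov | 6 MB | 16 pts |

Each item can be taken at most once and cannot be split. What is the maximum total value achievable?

Check high-value combinations within 9 MB:
- notes.txt+slides.pdf: size 5+4=9, value 14+12=26
- video.mp4+demo.mov: size 2+6=8, value 8+16=24
- refs.bib: size 9, value 24
Best: 26 pts.

26 pts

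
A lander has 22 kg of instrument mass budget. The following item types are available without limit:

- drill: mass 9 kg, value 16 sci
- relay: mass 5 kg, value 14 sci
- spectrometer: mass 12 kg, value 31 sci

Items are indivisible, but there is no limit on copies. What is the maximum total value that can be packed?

59 sci

Best value-per-unit is relay at 14/5; filling with it alone gives 4×14 = 56.
Optimal mix: 2×relay + 1×spectrometer → mass 22, value 59.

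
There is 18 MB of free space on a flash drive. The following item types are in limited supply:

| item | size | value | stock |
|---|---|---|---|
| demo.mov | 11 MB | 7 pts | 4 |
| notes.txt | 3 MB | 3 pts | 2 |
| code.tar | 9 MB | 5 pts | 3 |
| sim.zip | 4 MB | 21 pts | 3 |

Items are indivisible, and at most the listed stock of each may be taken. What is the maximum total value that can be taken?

Top feasible selections:
- 2×notes.txt + 3×sim.zip: size 18, value 69
- 1×notes.txt + 3×sim.zip: size 15, value 66
- 3×sim.zip: size 12, value 63
Best: 69 pts.

69 pts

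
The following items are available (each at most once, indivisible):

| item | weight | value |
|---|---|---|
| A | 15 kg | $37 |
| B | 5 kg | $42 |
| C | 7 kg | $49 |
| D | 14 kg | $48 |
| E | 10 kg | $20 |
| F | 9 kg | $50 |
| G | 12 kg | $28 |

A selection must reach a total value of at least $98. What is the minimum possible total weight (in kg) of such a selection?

16

Subsets with value ≥ 98, sorted by total weight:
- C+F: weight 16, value 99
- B+C+F: weight 21, value 141
- B+C+E: weight 22, value 111
- D+F: weight 23, value 98
Minimum weight: 16 kg.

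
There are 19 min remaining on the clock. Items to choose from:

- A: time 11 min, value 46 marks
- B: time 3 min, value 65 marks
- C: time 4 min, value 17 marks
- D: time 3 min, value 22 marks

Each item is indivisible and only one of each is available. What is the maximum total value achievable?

133 marks

Check high-value combinations within 19 min:
- A+B+D: time 11+3+3=17, value 46+65+22=133
- A+B+C: time 11+3+4=18, value 46+65+17=128
- A+B: time 11+3=14, value 46+65=111
- B+C+D: time 3+4+3=10, value 65+17+22=104
- B+D: time 3+3=6, value 65+22=87
Best: 133 marks.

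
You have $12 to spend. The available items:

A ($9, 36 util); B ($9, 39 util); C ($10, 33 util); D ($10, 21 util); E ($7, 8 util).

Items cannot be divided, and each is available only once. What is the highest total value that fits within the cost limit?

Check high-value combinations within $12:
- B: cost 9, value 39
- A: cost 9, value 36
- C: cost 10, value 33
Best: 39 util.

39 util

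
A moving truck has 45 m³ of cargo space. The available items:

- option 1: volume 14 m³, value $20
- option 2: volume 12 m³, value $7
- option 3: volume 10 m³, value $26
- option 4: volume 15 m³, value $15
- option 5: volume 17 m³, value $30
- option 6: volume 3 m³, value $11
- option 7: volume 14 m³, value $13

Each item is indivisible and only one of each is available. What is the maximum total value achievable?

$87

This is a 0/1 knapsack; check combinations near the capacity.
- option 1+option 3+option 5+option 6: volume 14+10+17+3=44, value 20+26+30+11=87
- option 3+option 4+option 5+option 6: volume 10+15+17+3=45, value 26+15+30+11=82
- option 3+option 5+option 6+option 7: volume 10+17+3+14=44, value 26+30+11+13=80
Best: $87.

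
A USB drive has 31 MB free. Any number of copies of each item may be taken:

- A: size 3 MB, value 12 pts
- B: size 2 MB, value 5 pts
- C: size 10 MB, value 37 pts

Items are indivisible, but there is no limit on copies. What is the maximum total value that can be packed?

Best value-per-unit is A at 12/3; filling with it alone gives 10×12 = 120.
Optimal mix: 7×A + 1×C → size 31, value 121.

121 pts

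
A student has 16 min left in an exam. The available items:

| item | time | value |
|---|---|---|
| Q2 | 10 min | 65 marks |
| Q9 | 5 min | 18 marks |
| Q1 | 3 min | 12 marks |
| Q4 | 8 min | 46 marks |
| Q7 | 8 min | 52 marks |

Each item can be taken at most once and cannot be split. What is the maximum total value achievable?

This is a 0/1 knapsack; check combinations near the capacity.
- Q4+Q7: time 8+8=16, value 46+52=98
- Q2+Q9: time 10+5=15, value 65+18=83
- Q9+Q1+Q7: time 5+3+8=16, value 18+12+52=82
Best: 98 marks.

98 marks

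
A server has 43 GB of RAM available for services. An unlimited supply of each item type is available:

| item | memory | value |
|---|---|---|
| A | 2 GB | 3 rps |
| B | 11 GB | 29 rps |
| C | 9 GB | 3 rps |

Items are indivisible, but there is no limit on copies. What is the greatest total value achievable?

Best value-per-unit is B at 29/11; filling with it alone gives 3×29 = 87.
Optimal mix: 5×A + 3×B → memory 43, value 102.

102 rps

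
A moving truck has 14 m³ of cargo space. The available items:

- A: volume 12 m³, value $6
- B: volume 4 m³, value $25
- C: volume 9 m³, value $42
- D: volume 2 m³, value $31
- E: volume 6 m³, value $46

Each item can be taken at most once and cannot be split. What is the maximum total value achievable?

$102

Check high-value combinations within 14 m³:
- B+D+E: volume 4+2+6=12, value 25+31+46=102
- D+E: volume 2+6=8, value 31+46=77
- C+D: volume 9+2=11, value 42+31=73
- B+E: volume 4+6=10, value 25+46=71
Best: $102.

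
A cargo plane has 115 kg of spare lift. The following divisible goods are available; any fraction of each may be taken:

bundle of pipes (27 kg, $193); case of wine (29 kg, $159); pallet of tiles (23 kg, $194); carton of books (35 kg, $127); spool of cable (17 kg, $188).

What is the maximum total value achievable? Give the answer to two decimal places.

802.94

Take in order of value per unit:
- spool of cable (188/17 per unit): all 17 → value 188, running total 188.00
- pallet of tiles (194/23 per unit): all 23 → value 194, running total 382.00
- bundle of pipes (193/27 per unit): all 27 → value 193, running total 575.00
- case of wine (159/29 per unit): all 29 → value 159, running total 734.00
- carton of books (127/35 per unit): 19 of 35 → value 19×127/35 = 68.9429, running total 802.94
Total 802.94.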